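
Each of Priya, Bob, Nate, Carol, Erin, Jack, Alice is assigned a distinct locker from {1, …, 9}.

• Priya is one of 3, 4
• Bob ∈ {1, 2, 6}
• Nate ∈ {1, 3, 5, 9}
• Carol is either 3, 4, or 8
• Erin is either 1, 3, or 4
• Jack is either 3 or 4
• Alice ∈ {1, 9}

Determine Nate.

Priya and Jack share exactly the 2 values {3, 4}; by pigeonhole those values go to them, so strike 3, 4 from Nate, Carol, Erin.
Carol must be 8 (only option left).
Erin's domain is down to {1}, so Erin = 1. Eliminate 1 elsewhere: Bob, Nate, Alice.
Alice has just one choice, so Alice = 9. Strike 9 from Nate.
So Nate = 5.

5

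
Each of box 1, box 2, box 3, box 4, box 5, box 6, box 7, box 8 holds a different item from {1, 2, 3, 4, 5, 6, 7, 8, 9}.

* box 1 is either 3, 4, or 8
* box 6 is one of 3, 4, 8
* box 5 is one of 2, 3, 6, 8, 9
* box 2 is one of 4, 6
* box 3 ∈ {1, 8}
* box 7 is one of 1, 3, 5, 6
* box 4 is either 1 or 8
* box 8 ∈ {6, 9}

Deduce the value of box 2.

6

The 8 variables draw from only 8 values {1, 2, 3, 4, 5, 6, 8, 9}, so each is used; only box 5 can be 2, hence box 5 = 2.
Among the 7 still-open variables, 5 fits only box 7 (and all 7 values in {1, 3, 4, 5, 6, 8, 9} must be used), so box 7 = 5.
Among the 6 still-open variables, 9 fits only box 8 (and all 6 values in {1, 3, 4, 6, 8, 9} must be used), so box 8 = 9.
The 5 still-open variables together cover exactly {1, 3, 4, 6, 8} — 5 values for 5 variables — and 6 appears only in box 2's list, so box 2 = 6.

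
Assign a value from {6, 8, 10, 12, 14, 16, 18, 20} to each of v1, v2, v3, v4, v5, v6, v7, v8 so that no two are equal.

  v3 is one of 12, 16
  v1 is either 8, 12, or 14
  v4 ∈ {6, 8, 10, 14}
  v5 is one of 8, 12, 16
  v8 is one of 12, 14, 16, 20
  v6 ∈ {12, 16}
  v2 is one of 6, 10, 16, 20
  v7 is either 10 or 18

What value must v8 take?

The 8 variables draw from only 8 values {6, 8, 10, 12, 14, 16, 18, 20}, so each is used; only v7 can be 18, hence v7 = 18.
v3 and v6 share exactly the 2 values {12, 16}; by pigeonhole those values go to them, so strike 12, 16 from v1, v2, v5, v8.
v5's domain is down to {8}, so v5 = 8. Remove 8 from v1, v4.
v1 must be 14 (only option left). So v4, v8 can't be 14.
So v8 = 20.

20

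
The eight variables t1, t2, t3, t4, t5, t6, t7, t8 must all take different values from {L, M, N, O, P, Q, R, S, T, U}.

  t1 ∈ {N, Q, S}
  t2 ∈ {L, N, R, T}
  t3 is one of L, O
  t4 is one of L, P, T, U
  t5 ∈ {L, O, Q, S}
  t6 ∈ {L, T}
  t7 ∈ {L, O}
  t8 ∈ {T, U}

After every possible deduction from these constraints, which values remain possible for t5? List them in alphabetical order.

t3 and t7 between them cover only {L, O} — a naked pair. Remove those values from t2, t4, t5, t6.
t6's domain is down to {T}, so t6 = T. Remove T from t2, t4, t8.
That leaves t8 = U. So t4 can't be U.
t4 has just one choice, so t4 = P.
No further eliminations apply; t5 can still be any of Q, S.

Q, S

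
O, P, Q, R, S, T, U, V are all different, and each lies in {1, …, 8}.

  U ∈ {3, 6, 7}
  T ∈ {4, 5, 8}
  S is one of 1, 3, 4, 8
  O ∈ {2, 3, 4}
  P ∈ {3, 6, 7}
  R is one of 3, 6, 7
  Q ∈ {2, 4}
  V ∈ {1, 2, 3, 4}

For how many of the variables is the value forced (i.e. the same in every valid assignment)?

3

The 8 variables draw from only 8 values {1, 2, 3, 4, 5, 6, 7, 8}, so each is used; only T can be 5, hence T = 5.
Among the 7 still-open variables, 8 fits only S (and all 7 values in {1, 2, 3, 4, 6, 7, 8} must be used), so S = 8.
The 6 still-open variables draw from only 6 values {1, 2, 3, 4, 6, 7}, so each is used; only V can be 1, hence V = 1.
P, R, U between them cover only {3, 6, 7} — a naked triple. Remove those values from O.
Determined: S=8, T=5, V=1. The other variables each still have more than one consistent value. That makes 3.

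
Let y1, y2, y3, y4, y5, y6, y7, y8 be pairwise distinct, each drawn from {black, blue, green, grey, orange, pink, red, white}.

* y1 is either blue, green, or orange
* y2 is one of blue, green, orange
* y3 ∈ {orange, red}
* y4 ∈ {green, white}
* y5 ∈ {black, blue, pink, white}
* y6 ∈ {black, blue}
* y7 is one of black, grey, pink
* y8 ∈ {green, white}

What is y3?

red

The 8 variables draw from only 8 values {black, blue, green, grey, orange, pink, red, white}, so each is used; only y7 can be grey, hence y7 = grey.
The 7 still-open variables draw from only 7 values {black, blue, green, orange, pink, red, white}, so each is used; only y5 can be pink, hence y5 = pink.
The 6 still-open variables draw from only 6 values {black, blue, green, orange, red, white}, so each is used; only y6 can be black, hence y6 = black.
The 5 still-open variables together cover exactly {blue, green, orange, red, white} — 5 values for 5 variables — and red appears only in y3's list, so y3 = red.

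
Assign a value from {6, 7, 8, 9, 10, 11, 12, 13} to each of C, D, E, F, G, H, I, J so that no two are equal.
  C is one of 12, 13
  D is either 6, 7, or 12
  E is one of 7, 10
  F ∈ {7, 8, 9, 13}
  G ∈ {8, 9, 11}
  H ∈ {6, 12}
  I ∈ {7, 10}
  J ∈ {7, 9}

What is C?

Among the 8 variables, 11 fits only G (and all 8 values in {6, 7, 8, 9, 10, 11, 12, 13} must be used), so G = 11.
The 7 still-open variables draw from only 7 values {6, 7, 8, 9, 10, 12, 13}, so each is used; only F can be 8, hence F = 8.
The 6 still-open variables draw from only 6 values {6, 7, 9, 10, 12, 13}, so each is used; only J can be 9, hence J = 9.
Among the 5 still-open variables, 13 fits only C (and all 5 values in {6, 7, 10, 12, 13} must be used), so C = 13.

13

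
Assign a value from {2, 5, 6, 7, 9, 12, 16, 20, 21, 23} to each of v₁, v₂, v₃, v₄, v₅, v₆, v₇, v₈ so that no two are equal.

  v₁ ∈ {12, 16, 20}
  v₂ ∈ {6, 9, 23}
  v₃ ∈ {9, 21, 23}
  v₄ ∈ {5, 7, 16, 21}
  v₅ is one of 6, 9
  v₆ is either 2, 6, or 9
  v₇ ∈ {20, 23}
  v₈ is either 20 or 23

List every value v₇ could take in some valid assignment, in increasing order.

v₇ and v₈ share exactly the 2 values {20, 23}; by pigeonhole those values go to them, so strike 20, 23 from v₁, v₂, v₃.
The 2 variables v₂ and v₅ are confined to {6, 9}, which locks those values in; drop them from v₃, v₆.
v₃ has just one choice, so v₃ = 21. Remove 21 from v₄.
v₆ must be 2 (only option left).
No further eliminations apply; v₇ can still be any of 20, 23.

20, 23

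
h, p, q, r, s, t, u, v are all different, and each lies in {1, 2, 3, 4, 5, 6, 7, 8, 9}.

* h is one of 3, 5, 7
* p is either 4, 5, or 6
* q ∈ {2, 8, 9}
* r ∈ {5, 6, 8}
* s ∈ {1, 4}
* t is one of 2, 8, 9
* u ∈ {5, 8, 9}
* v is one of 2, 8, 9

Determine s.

q, t, v share exactly the 3 values {2, 8, 9}; by pigeonhole those values go to them, so strike 2, 8, 9 from r, u.
u has just one choice, so u = 5. So h, p, r can't be 5.
r has just one choice, so r = 6. So p can't be 6.
p has just one choice, so p = 4. Strike 4 from s.
So s = 1.

1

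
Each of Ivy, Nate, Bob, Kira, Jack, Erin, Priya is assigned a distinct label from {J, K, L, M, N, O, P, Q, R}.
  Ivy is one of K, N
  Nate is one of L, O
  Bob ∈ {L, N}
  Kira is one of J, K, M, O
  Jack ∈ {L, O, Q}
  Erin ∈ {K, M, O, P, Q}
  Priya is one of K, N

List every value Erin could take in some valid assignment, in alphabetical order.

Ivy and Priya between them cover only {K, N} — a naked pair. Remove those values from Bob, Kira, Erin.
Bob has just one choice, so Bob = L. Eliminate L elsewhere: Nate, Jack.
Nate must be O (only option left). Strike O from Kira, Jack, Erin.
Jack's domain is down to {Q}, so Jack = Q. So Erin can't be Q.
No further eliminations apply; Erin can still be any of M, P.

M, P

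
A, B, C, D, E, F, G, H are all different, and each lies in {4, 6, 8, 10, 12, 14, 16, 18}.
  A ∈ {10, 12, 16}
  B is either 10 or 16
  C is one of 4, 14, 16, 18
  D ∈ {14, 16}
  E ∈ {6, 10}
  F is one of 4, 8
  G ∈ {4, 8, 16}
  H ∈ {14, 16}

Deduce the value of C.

Among the 8 variables, 6 fits only E (and all 8 values in {4, 6, 8, 10, 12, 14, 16, 18} must be used), so E = 6.
The 7 still-open variables together cover exactly {4, 8, 10, 12, 14, 16, 18} — 7 values for 7 variables — and 12 appears only in A's list, so A = 12.
The 6 still-open variables together cover exactly {4, 8, 10, 14, 16, 18} — 6 values for 6 variables — and 10 appears only in B's list, so B = 10.
Among the 5 still-open variables, 18 fits only C (and all 5 values in {4, 8, 14, 16, 18} must be used), so C = 18.

18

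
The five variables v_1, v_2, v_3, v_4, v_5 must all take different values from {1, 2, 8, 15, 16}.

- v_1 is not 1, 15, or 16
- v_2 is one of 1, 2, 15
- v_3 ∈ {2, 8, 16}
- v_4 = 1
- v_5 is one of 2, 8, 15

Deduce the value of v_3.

16

v_4's domain is down to {1}, so v_4 = 1. So v_2 can't be 1.
Among the 4 still-open variables, 16 fits only v_3 (and all 4 values in {2, 8, 15, 16} must be used), so v_3 = 16.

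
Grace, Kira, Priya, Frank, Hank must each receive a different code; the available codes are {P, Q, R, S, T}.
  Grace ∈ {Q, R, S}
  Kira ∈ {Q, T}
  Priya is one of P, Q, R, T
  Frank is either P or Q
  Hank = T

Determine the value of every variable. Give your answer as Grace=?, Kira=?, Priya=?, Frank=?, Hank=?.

Grace=S, Kira=Q, Priya=R, Frank=P, Hank=T

Hank has just one choice, so Hank = T. Strike T from Kira, Priya.
Kira must be Q (only option left). Strike Q from Grace, Priya, Frank.
Frank has just one choice, so Frank = P. So Priya can't be P.
Priya's domain is down to {R}, so Priya = R. So Grace can't be R.
Grace has just one choice, so Grace = S.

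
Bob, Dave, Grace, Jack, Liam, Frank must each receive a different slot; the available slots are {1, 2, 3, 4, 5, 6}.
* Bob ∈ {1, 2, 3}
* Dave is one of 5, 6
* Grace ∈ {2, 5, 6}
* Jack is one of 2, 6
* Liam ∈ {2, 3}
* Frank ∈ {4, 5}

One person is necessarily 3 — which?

The 6 variables together cover exactly {1, 2, 3, 4, 5, 6} — 6 values for 6 variables — and 1 appears only in Bob's list, so Bob = 1.
The 5 still-open variables together cover exactly {2, 3, 4, 5, 6} — 5 values for 5 variables — and 3 appears only in Liam's list, so Liam = 3.

Liam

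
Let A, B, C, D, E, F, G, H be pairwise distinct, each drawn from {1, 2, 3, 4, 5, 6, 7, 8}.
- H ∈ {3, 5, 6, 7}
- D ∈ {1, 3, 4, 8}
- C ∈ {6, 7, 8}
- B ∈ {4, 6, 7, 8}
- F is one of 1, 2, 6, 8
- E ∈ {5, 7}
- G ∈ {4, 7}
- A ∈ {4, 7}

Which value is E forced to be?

5

Among the 8 variables, 2 fits only F (and all 8 values in {1, 2, 3, 4, 5, 6, 7, 8} must be used), so F = 2.
The 7 still-open variables draw from only 7 values {1, 3, 4, 5, 6, 7, 8}, so each is used; only D can be 1, hence D = 1.
Among the 6 still-open variables, 3 fits only H (and all 6 values in {3, 4, 5, 6, 7, 8} must be used), so H = 3.
The 5 still-open variables together cover exactly {4, 5, 6, 7, 8} — 5 values for 5 variables — and 5 appears only in E's list, so E = 5.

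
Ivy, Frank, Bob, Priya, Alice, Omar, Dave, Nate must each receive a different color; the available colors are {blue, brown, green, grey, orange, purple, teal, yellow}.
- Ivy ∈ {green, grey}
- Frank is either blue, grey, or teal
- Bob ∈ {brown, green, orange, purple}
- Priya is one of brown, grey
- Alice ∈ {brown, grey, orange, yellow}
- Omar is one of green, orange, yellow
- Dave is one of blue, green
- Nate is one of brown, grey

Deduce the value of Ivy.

green

Among the 8 variables, purple fits only Bob (and all 8 values in {blue, brown, green, grey, orange, purple, teal, yellow} must be used), so Bob = purple.
The 7 still-open variables together cover exactly {blue, brown, green, grey, orange, teal, yellow} — 7 values for 7 variables — and teal appears only in Frank's list, so Frank = teal.
The 6 still-open variables together cover exactly {blue, brown, green, grey, orange, yellow} — 6 values for 6 variables — and blue appears only in Dave's list, so Dave = blue.
Priya and Nate between them cover only {brown, grey} — a naked pair. Remove those values from Ivy, Alice.
So Ivy = green.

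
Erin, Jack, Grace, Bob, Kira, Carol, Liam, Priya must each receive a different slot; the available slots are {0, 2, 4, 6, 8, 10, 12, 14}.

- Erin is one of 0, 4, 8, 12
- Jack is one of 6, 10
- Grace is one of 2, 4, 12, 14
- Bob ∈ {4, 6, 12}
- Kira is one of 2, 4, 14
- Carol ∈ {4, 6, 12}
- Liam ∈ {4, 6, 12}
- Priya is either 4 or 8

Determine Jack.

10

The 8 variables draw from only 8 values {0, 2, 4, 6, 8, 10, 12, 14}, so each is used; only Erin can be 0, hence Erin = 0.
The 7 still-open variables draw from only 7 values {2, 4, 6, 8, 10, 12, 14}, so each is used; only Priya can be 8, hence Priya = 8.
The 6 still-open variables draw from only 6 values {2, 4, 6, 10, 12, 14}, so each is used; only Jack can be 10, hence Jack = 10.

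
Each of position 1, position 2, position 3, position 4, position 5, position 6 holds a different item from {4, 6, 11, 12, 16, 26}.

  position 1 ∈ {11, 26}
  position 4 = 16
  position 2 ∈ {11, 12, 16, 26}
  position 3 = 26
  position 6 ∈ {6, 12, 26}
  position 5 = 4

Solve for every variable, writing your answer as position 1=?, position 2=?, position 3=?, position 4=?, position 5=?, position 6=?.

position 3 has just one choice, so position 3 = 26. Strike 26 from position 1, position 2, position 6.
position 4's domain is down to {16}, so position 4 = 16. So position 2 can't be 16.
position 5 must be 4 (only option left).
position 1's domain is down to {11}, so position 1 = 11. Remove 11 from position 2.
That leaves position 2 = 12. So position 6 can't be 12.
position 6 has just one choice, so position 6 = 6.

position 1=11, position 2=12, position 3=26, position 4=16, position 5=4, position 6=6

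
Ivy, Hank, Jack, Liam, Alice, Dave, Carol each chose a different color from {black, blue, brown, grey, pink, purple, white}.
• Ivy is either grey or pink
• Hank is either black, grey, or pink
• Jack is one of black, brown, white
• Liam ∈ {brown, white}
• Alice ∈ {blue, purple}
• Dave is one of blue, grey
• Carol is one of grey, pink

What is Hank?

The 7 variables together cover exactly {black, blue, brown, grey, pink, purple, white} — 7 values for 7 variables — and purple appears only in Alice's list, so Alice = purple.
The 6 still-open variables draw from only 6 values {black, blue, brown, grey, pink, white}, so each is used; only Dave can be blue, hence Dave = blue.
Ivy and Carol share exactly the 2 values {grey, pink}; by pigeonhole those values go to them, so strike grey, pink from Hank.
So Hank = black.

black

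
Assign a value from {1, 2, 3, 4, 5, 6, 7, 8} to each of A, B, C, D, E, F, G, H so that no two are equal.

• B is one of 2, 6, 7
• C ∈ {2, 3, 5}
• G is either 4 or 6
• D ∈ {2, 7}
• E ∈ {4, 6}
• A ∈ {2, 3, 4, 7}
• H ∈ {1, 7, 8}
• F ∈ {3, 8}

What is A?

The 8 variables together cover exactly {1, 2, 3, 4, 5, 6, 7, 8} — 8 values for 8 variables — and 1 appears only in H's list, so H = 1.
The 7 still-open variables together cover exactly {2, 3, 4, 5, 6, 7, 8} — 7 values for 7 variables — and 5 appears only in C's list, so C = 5.
The 6 still-open variables together cover exactly {2, 3, 4, 6, 7, 8} — 6 values for 6 variables — and 8 appears only in F's list, so F = 8.
The 5 still-open variables draw from only 5 values {2, 3, 4, 6, 7}, so each is used; only A can be 3, hence A = 3.

3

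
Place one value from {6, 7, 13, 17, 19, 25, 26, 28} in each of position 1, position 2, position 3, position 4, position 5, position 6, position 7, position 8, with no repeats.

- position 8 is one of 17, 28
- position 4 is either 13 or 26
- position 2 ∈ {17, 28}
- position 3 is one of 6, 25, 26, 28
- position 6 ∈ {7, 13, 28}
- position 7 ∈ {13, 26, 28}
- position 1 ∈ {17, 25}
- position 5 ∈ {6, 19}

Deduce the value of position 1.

The 8 variables together cover exactly {6, 7, 13, 17, 19, 25, 26, 28} — 8 values for 8 variables — and 7 appears only in position 6's list, so position 6 = 7.
The 7 still-open variables together cover exactly {6, 13, 17, 19, 25, 26, 28} — 7 values for 7 variables — and 19 appears only in position 5's list, so position 5 = 19.
The 6 still-open variables together cover exactly {6, 13, 17, 25, 26, 28} — 6 values for 6 variables — and 6 appears only in position 3's list, so position 3 = 6.
Among the 5 still-open variables, 25 fits only position 1 (and all 5 values in {13, 17, 25, 26, 28} must be used), so position 1 = 25.

25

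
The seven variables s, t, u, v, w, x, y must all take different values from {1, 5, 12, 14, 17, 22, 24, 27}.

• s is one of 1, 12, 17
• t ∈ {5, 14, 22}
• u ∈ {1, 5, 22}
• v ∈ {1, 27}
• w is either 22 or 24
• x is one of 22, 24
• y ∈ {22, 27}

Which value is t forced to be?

14

w and x between them cover only {22, 24} — a naked pair. Remove those values from t, u, y.
y must be 27 (only option left). Remove 27 from v.
v must be 1 (only option left). Remove 1 from s, u.
u has just one choice, so u = 5. So t can't be 5.
So t = 14.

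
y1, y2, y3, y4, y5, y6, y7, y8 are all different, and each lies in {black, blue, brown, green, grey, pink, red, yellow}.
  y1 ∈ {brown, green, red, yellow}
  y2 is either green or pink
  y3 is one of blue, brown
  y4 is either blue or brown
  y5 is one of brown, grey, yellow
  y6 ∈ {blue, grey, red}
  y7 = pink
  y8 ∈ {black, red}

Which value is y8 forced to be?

black

y7 must be pink (only option left). Eliminate pink elsewhere: y2.
y2 has just one choice, so y2 = green. So y1 can't be green.
Among the 6 still-open variables, black fits only y8 (and all 6 values in {black, blue, brown, grey, red, yellow} must be used), so y8 = black.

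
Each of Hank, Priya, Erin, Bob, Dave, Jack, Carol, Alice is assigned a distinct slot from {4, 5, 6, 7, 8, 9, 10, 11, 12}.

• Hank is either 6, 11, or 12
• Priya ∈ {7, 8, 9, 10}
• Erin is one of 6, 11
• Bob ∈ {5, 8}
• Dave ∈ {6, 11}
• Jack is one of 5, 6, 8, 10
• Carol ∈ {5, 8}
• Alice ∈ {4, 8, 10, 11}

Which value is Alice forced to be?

4

Erin and Dave share exactly the 2 values {6, 11}; by pigeonhole those values go to them, so strike 6, 11 from Hank, Jack, Alice.
That leaves Hank = 12.
Bob and Carol share exactly the 2 values {5, 8}; by pigeonhole those values go to them, so strike 5, 8 from Priya, Jack, Alice.
Jack must be 10 (only option left). So Priya, Alice can't be 10.
So Alice = 4.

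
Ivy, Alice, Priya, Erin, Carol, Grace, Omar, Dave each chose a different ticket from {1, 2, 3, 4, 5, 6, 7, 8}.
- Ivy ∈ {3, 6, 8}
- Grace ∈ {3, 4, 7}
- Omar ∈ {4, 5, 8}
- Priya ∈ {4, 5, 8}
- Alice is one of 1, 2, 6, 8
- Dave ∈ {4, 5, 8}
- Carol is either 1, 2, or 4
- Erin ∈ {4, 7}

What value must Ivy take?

6

Priya, Omar, Dave between them cover only {4, 5, 8} — a naked triple. Remove those values from Ivy, Alice, Erin, Carol, Grace.
Erin must be 7 (only option left). Eliminate 7 elsewhere: Grace.
That leaves Grace = 3. Eliminate 3 elsewhere: Ivy.
So Ivy = 6.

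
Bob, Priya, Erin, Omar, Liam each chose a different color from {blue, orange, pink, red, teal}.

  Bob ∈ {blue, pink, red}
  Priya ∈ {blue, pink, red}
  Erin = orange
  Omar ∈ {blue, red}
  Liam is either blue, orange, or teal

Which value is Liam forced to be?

teal

Erin's domain is down to {orange}, so Erin = orange. Strike orange from Liam.
The 4 still-open variables together cover exactly {blue, pink, red, teal} — 4 values for 4 variables — and teal appears only in Liam's list, so Liam = teal.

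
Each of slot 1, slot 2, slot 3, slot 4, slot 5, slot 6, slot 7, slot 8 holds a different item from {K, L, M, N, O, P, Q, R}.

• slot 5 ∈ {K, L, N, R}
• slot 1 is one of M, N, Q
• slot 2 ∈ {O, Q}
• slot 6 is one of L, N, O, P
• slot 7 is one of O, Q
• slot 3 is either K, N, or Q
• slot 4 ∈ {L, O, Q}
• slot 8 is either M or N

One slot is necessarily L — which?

The 8 variables together cover exactly {K, L, M, N, O, P, Q, R} — 8 values for 8 variables — and P appears only in slot 6's list, so slot 6 = P.
The 7 still-open variables together cover exactly {K, L, M, N, O, Q, R} — 7 values for 7 variables — and R appears only in slot 5's list, so slot 5 = R.
The 6 still-open variables together cover exactly {K, L, M, N, O, Q} — 6 values for 6 variables — and K appears only in slot 3's list, so slot 3 = K.
Among the 5 still-open variables, L fits only slot 4 (and all 5 values in {L, M, N, O, Q} must be used), so slot 4 = L.

slot 4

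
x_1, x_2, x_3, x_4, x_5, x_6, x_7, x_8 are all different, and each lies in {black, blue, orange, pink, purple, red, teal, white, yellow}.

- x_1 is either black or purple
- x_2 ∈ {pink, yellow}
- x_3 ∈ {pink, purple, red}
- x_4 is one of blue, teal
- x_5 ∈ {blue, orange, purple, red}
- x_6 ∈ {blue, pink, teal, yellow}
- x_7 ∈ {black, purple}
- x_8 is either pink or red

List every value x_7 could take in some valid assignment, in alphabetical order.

Among the 8 variables, orange fits only x_5 (and all 8 values in {black, blue, orange, pink, purple, red, teal, yellow} must be used), so x_5 = orange.
x_1 and x_7 between them cover only {black, purple} — a naked pair. Remove those values from x_3.
x_3 and x_8 between them cover only {pink, red} — a naked pair. Remove those values from x_2, x_6.
x_2 has just one choice, so x_2 = yellow. So x_6 can't be yellow.
No further eliminations apply; x_7 can still be any of black, purple.

black, purple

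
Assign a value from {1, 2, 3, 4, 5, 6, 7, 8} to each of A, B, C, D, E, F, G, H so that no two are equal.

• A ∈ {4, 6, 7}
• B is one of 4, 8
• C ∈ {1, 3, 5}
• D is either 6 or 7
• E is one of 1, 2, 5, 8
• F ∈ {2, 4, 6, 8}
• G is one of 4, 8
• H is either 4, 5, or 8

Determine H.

5

Among the 8 variables, 3 fits only C (and all 8 values in {1, 2, 3, 4, 5, 6, 7, 8} must be used), so C = 3.
Among the 7 still-open variables, 1 fits only E (and all 7 values in {1, 2, 4, 5, 6, 7, 8} must be used), so E = 1.
The 6 still-open variables draw from only 6 values {2, 4, 5, 6, 7, 8}, so each is used; only F can be 2, hence F = 2.
The 5 still-open variables together cover exactly {4, 5, 6, 7, 8} — 5 values for 5 variables — and 5 appears only in H's list, so H = 5.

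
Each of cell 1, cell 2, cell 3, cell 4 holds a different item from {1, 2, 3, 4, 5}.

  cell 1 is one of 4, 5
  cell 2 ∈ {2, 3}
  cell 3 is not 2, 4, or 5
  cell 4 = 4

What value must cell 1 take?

cell 4 has just one choice, so cell 4 = 4. Remove 4 from cell 1.
So cell 1 = 5.

5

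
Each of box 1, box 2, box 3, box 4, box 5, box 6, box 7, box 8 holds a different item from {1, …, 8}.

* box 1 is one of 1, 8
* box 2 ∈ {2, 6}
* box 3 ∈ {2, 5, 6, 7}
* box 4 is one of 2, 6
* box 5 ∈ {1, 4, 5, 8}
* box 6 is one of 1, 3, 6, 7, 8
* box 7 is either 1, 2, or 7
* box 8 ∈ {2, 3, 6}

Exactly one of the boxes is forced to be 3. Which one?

box 8

Among the 8 variables, 4 fits only box 5 (and all 8 values in {1, 2, 3, 4, 5, 6, 7, 8} must be used), so box 5 = 4.
Among the 7 still-open variables, 5 fits only box 3 (and all 7 values in {1, 2, 3, 5, 6, 7, 8} must be used), so box 3 = 5.
The 2 variables box 2 and box 4 are confined to {2, 6}, which locks those values in; drop them from box 6, box 7, box 8.
So 3 goes to box 8.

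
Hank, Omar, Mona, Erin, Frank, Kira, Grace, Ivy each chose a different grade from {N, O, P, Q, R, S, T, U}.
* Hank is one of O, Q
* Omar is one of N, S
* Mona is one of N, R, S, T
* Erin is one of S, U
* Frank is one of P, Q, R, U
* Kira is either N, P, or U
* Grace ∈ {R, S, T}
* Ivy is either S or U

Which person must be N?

Omar

The 8 variables together cover exactly {N, O, P, Q, R, S, T, U} — 8 values for 8 variables — and O appears only in Hank's list, so Hank = O.
The 7 still-open variables together cover exactly {N, P, Q, R, S, T, U} — 7 values for 7 variables — and Q appears only in Frank's list, so Frank = Q.
The 6 still-open variables draw from only 6 values {N, P, R, S, T, U}, so each is used; only Kira can be P, hence Kira = P.
Erin and Ivy between them cover only {S, U} — a naked pair. Remove those values from Omar, Mona, Grace.
So N goes to Omar.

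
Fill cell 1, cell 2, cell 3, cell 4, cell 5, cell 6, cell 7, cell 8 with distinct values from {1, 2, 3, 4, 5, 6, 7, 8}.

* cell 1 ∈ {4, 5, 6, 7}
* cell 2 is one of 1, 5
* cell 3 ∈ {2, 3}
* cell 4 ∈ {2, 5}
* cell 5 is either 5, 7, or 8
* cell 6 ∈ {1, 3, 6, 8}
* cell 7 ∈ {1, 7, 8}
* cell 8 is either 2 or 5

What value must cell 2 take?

1

The 8 variables draw from only 8 values {1, 2, 3, 4, 5, 6, 7, 8}, so each is used; only cell 1 can be 4, hence cell 1 = 4.
Among the 7 still-open variables, 6 fits only cell 6 (and all 7 values in {1, 2, 3, 5, 6, 7, 8} must be used), so cell 6 = 6.
The 6 still-open variables draw from only 6 values {1, 2, 3, 5, 7, 8}, so each is used; only cell 3 can be 3, hence cell 3 = 3.
cell 4 and cell 8 share exactly the 2 values {2, 5}; by pigeonhole those values go to them, so strike 2, 5 from cell 2, cell 5.
So cell 2 = 1.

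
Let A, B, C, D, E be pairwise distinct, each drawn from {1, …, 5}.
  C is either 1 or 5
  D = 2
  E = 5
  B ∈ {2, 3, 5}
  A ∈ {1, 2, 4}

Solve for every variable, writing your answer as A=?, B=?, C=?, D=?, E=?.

A=4, B=3, C=1, D=2, E=5

D's domain is down to {2}, so D = 2. So A, B can't be 2.
E has just one choice, so E = 5. Remove 5 from B, C.
B has just one choice, so B = 3.
That leaves C = 1. Eliminate 1 elsewhere: A.
A's domain is down to {4}, so A = 4.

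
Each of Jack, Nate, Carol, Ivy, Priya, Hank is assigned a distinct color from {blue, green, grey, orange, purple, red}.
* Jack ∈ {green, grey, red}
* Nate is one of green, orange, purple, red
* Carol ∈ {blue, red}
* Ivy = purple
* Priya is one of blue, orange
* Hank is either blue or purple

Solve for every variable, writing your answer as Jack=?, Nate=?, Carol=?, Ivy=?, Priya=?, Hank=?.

Jack=grey, Nate=green, Carol=red, Ivy=purple, Priya=orange, Hank=blue

Ivy has just one choice, so Ivy = purple. So Nate, Hank can't be purple.
Hank must be blue (only option left). Eliminate blue elsewhere: Carol, Priya.
That leaves Carol = red. Strike red from Jack, Nate.
Priya must be orange (only option left). So Nate can't be orange.
Nate's domain is down to {green}, so Nate = green. Strike green from Jack.
Jack's domain is down to {grey}, so Jack = grey.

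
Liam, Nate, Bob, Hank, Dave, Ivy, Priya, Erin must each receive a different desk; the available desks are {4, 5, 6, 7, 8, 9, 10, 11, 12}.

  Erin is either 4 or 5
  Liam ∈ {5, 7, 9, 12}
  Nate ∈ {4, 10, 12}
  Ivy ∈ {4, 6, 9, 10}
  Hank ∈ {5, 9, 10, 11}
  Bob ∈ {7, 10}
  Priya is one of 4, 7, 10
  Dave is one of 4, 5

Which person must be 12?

The 8 variables together cover exactly {4, 5, 6, 7, 9, 10, 11, 12} — 8 values for 8 variables — and 6 appears only in Ivy's list, so Ivy = 6.
The 7 still-open variables together cover exactly {4, 5, 7, 9, 10, 11, 12} — 7 values for 7 variables — and 11 appears only in Hank's list, so Hank = 11.
Among the 6 still-open variables, 9 fits only Liam (and all 6 values in {4, 5, 7, 9, 10, 12} must be used), so Liam = 9.
Among the 5 still-open variables, 12 fits only Nate (and all 5 values in {4, 5, 7, 10, 12} must be used), so Nate = 12.

Nate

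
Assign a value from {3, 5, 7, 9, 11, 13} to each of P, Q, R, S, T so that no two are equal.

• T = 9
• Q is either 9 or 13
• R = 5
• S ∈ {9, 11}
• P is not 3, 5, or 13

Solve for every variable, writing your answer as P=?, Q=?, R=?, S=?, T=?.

R's domain is down to {5}, so R = 5.
That leaves T = 9. So P, Q, S can't be 9.
Q has just one choice, so Q = 13.
S has just one choice, so S = 11. Remove 11 from P.
P must be 7 (only option left).

P=7, Q=13, R=5, S=11, T=9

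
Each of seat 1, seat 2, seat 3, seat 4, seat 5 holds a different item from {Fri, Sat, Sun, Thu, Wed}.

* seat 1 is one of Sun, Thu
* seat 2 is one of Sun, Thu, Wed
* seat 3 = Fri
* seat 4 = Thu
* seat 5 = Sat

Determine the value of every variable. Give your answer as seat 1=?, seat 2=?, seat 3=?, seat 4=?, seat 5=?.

seat 1=Sun, seat 2=Wed, seat 3=Fri, seat 4=Thu, seat 5=Sat

seat 3's domain is down to {Fri}, so seat 3 = Fri.
That leaves seat 4 = Thu. Remove Thu from seat 1, seat 2.
That leaves seat 5 = Sat.
seat 1 has just one choice, so seat 1 = Sun. Strike Sun from seat 2.
seat 2 has just one choice, so seat 2 = Wed.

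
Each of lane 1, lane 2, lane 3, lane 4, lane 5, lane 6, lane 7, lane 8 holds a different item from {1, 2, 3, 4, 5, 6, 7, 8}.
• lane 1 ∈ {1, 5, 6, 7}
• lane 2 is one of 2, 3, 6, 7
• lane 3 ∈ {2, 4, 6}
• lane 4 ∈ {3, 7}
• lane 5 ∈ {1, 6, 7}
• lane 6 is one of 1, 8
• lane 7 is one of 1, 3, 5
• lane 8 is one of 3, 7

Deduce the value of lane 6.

8

The 8 variables together cover exactly {1, 2, 3, 4, 5, 6, 7, 8} — 8 values for 8 variables — and 4 appears only in lane 3's list, so lane 3 = 4.
The 7 still-open variables together cover exactly {1, 2, 3, 5, 6, 7, 8} — 7 values for 7 variables — and 2 appears only in lane 2's list, so lane 2 = 2.
Among the 6 still-open variables, 8 fits only lane 6 (and all 6 values in {1, 3, 5, 6, 7, 8} must be used), so lane 6 = 8.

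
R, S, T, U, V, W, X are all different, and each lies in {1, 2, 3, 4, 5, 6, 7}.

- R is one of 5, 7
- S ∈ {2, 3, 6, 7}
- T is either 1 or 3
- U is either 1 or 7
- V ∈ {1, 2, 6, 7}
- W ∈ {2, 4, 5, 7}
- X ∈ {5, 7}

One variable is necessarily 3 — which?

T

The 7 variables together cover exactly {1, 2, 3, 4, 5, 6, 7} — 7 values for 7 variables — and 4 appears only in W's list, so W = 4.
R and X between them cover only {5, 7} — a naked pair. Remove those values from S, U, V.
U's domain is down to {1}, so U = 1. Strike 1 from T, V.
So 3 goes to T.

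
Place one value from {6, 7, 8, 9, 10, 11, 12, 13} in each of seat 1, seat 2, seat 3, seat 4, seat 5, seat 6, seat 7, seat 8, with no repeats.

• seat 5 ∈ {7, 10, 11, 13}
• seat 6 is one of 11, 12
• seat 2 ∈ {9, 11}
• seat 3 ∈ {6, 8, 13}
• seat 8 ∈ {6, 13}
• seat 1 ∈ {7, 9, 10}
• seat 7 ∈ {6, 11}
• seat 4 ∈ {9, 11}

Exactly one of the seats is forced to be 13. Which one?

seat 8

The 8 variables draw from only 8 values {6, 7, 8, 9, 10, 11, 12, 13}, so each is used; only seat 3 can be 8, hence seat 3 = 8.
The 7 still-open variables draw from only 7 values {6, 7, 9, 10, 11, 12, 13}, so each is used; only seat 6 can be 12, hence seat 6 = 12.
seat 2 and seat 4 share exactly the 2 values {9, 11}; by pigeonhole those values go to them, so strike 9, 11 from seat 1, seat 5, seat 7.
seat 7 must be 6 (only option left). So seat 8 can't be 6.
So 13 goes to seat 8.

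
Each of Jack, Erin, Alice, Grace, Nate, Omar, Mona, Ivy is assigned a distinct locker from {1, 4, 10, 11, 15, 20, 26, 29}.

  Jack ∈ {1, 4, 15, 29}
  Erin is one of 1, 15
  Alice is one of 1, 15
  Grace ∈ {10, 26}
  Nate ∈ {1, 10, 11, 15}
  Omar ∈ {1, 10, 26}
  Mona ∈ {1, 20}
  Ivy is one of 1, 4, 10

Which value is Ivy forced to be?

The 8 variables together cover exactly {1, 4, 10, 11, 15, 20, 26, 29} — 8 values for 8 variables — and 11 appears only in Nate's list, so Nate = 11.
The 7 still-open variables draw from only 7 values {1, 4, 10, 15, 20, 26, 29}, so each is used; only Mona can be 20, hence Mona = 20.
Among the 6 still-open variables, 29 fits only Jack (and all 6 values in {1, 4, 10, 15, 26, 29} must be used), so Jack = 29.
The 5 still-open variables together cover exactly {1, 4, 10, 15, 26} — 5 values for 5 variables — and 4 appears only in Ivy's list, so Ivy = 4.

4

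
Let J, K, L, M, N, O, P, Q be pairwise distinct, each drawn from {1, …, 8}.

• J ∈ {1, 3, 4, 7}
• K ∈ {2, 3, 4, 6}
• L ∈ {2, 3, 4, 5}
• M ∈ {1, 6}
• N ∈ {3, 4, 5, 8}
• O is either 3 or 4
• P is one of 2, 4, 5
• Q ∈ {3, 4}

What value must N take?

8

Among the 8 variables, 7 fits only J (and all 8 values in {1, 2, 3, 4, 5, 6, 7, 8} must be used), so J = 7.
Among the 7 still-open variables, 1 fits only M (and all 7 values in {1, 2, 3, 4, 5, 6, 8} must be used), so M = 1.
Among the 6 still-open variables, 6 fits only K (and all 6 values in {2, 3, 4, 5, 6, 8} must be used), so K = 6.
Among the 5 still-open variables, 8 fits only N (and all 5 values in {2, 3, 4, 5, 8} must be used), so N = 8.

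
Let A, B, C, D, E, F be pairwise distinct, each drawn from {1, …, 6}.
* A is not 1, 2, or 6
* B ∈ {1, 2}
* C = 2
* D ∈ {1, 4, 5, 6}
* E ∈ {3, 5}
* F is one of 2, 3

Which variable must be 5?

E

C's domain is down to {2}, so C = 2. So B, F can't be 2.
F has just one choice, so F = 3. So A, E can't be 3.
So 5 goes to E.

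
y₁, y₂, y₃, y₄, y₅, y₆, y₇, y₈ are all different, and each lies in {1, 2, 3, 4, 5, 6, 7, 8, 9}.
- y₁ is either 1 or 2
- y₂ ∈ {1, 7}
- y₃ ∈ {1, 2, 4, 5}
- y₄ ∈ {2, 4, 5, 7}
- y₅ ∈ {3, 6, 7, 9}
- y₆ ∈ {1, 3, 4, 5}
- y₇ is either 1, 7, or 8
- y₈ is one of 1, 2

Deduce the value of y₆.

y₁ and y₈ between them cover only {1, 2} — a naked pair. Remove those values from y₂, y₃, y₄, y₆, y₇.
That leaves y₂ = 7. Remove 7 from y₄, y₅, y₇.
That leaves y₇ = 8.
y₃ and y₄ share exactly the 2 values {4, 5}; by pigeonhole those values go to them, so strike 4, 5 from y₆.
So y₆ = 3.

3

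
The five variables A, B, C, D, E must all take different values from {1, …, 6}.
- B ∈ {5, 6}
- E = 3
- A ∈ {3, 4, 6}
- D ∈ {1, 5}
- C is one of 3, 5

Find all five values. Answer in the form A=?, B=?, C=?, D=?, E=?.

A=4, B=6, C=5, D=1, E=3

E has just one choice, so E = 3. Eliminate 3 elsewhere: A, C.
That leaves C = 5. Remove 5 from B, D.
D has just one choice, so D = 1.
That leaves B = 6. Remove 6 from A.
A must be 4 (only option left).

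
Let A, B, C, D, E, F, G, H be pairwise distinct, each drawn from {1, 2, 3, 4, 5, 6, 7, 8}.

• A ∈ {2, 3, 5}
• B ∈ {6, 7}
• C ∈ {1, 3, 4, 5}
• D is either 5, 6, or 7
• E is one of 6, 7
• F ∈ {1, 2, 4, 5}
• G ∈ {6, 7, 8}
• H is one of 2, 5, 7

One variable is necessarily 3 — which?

A

The 8 variables draw from only 8 values {1, 2, 3, 4, 5, 6, 7, 8}, so each is used; only G can be 8, hence G = 8.
The 2 variables B and E are confined to {6, 7}, which locks those values in; drop them from D, H.
D has just one choice, so D = 5. Strike 5 from A, C, F, H.
That leaves H = 2. Strike 2 from A, F.
So 3 goes to A.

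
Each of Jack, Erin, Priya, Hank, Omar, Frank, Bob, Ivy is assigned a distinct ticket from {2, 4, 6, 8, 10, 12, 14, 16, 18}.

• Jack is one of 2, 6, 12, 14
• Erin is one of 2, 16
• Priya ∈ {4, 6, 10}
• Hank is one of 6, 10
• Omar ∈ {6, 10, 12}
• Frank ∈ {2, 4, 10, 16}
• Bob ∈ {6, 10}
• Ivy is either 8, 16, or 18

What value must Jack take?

14

Hank and Bob between them cover only {6, 10} — a naked pair. Remove those values from Jack, Priya, Omar, Frank.
Priya has just one choice, so Priya = 4. Strike 4 from Frank.
Omar's domain is down to {12}, so Omar = 12. Eliminate 12 elsewhere: Jack.
The 2 variables Erin and Frank are confined to {2, 16}, which locks those values in; drop them from Jack, Ivy.
So Jack = 14.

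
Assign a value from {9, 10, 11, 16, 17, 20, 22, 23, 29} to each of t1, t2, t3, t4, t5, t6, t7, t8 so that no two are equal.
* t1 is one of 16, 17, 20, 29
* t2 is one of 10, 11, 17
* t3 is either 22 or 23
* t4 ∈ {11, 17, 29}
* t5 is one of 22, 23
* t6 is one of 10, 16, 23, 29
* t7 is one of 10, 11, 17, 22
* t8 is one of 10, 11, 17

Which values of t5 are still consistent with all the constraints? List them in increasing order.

The 8 variables together cover exactly {10, 11, 16, 17, 20, 22, 23, 29} — 8 values for 8 variables — and 20 appears only in t1's list, so t1 = 20.
The 7 still-open variables together cover exactly {10, 11, 16, 17, 22, 23, 29} — 7 values for 7 variables — and 16 appears only in t6's list, so t6 = 16.
The 6 still-open variables draw from only 6 values {10, 11, 17, 22, 23, 29}, so each is used; only t4 can be 29, hence t4 = 29.
t3 and t5 share exactly the 2 values {22, 23}; by pigeonhole those values go to them, so strike 22, 23 from t7.
No further eliminations apply; t5 can still be any of 22, 23.

22, 23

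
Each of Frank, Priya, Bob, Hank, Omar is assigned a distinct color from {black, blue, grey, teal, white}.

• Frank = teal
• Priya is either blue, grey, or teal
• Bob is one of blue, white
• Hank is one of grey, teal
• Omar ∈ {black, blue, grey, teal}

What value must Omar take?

Frank must be teal (only option left). Remove teal from Priya, Hank, Omar.
That leaves Hank = grey. Remove grey from Priya, Omar.
Priya has just one choice, so Priya = blue. So Bob, Omar can't be blue.
So Omar = black.

black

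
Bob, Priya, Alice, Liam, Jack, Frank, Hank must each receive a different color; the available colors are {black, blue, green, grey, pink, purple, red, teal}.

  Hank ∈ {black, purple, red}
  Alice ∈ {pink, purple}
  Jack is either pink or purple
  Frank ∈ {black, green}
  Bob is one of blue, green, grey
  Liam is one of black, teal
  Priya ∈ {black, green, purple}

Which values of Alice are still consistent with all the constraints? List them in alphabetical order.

pink, purple

The 2 variables Alice and Jack are confined to {pink, purple}, which locks those values in; drop them from Priya, Hank.
The 2 variables Priya and Frank are confined to {black, green}, which locks those values in; drop them from Bob, Liam, Hank.
Liam must be teal (only option left).
Hank has just one choice, so Hank = red.
No further eliminations apply; Alice can still be any of pink, purple.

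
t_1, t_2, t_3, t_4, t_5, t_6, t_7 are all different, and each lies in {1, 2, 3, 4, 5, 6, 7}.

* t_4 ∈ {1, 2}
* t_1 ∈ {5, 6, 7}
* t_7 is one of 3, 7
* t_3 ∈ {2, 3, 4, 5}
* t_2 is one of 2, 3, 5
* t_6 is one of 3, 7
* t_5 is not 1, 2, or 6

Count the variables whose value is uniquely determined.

The 7 variables together cover exactly {1, 2, 3, 4, 5, 6, 7} — 7 values for 7 variables — and 1 appears only in t_4's list, so t_4 = 1.
The 6 still-open variables together cover exactly {2, 3, 4, 5, 6, 7} — 6 values for 6 variables — and 6 appears only in t_1's list, so t_1 = 6.
The 2 variables t_6 and t_7 are confined to {3, 7}, which locks those values in; drop them from t_2, t_3, t_5.
Determined: t_1=6, t_4=1. The other variables each still have more than one consistent value. That makes 2.

2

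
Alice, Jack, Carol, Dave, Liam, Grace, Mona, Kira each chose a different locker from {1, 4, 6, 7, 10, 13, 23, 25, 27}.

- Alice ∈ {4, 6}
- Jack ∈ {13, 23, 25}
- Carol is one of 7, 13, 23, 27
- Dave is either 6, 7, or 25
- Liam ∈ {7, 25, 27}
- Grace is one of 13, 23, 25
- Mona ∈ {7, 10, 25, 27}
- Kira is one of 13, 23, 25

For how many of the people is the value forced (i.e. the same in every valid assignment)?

3

The 8 variables draw from only 8 values {4, 6, 7, 10, 13, 23, 25, 27}, so each is used; only Alice can be 4, hence Alice = 4.
The 7 still-open variables together cover exactly {6, 7, 10, 13, 23, 25, 27} — 7 values for 7 variables — and 6 appears only in Dave's list, so Dave = 6.
The 6 still-open variables draw from only 6 values {7, 10, 13, 23, 25, 27}, so each is used; only Mona can be 10, hence Mona = 10.
The 3 variables Jack, Grace, Kira are confined to {13, 23, 25}, which locks those values in; drop them from Carol, Liam.
Determined: Alice=4, Dave=6, Mona=10. The other people each still have more than one consistent value. That makes 3.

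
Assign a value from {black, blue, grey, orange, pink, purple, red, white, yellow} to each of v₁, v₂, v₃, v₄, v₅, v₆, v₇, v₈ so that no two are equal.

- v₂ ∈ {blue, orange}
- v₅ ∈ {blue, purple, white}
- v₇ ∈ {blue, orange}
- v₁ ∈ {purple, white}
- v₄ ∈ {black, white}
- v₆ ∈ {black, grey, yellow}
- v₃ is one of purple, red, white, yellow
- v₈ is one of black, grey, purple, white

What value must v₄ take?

black

The 8 variables together cover exactly {black, blue, grey, orange, purple, red, white, yellow} — 8 values for 8 variables — and red appears only in v₃'s list, so v₃ = red.
The 7 still-open variables draw from only 7 values {black, blue, grey, orange, purple, white, yellow}, so each is used; only v₆ can be yellow, hence v₆ = yellow.
Among the 6 still-open variables, grey fits only v₈ (and all 6 values in {black, blue, grey, orange, purple, white} must be used), so v₈ = grey.
The 5 still-open variables together cover exactly {black, blue, orange, purple, white} — 5 values for 5 variables — and black appears only in v₄'s list, so v₄ = black.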